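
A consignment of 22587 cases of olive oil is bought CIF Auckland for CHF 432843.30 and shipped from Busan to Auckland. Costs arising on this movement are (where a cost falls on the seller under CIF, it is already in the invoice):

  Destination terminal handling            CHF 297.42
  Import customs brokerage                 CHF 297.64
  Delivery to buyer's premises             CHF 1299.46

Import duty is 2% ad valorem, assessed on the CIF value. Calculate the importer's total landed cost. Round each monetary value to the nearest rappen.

Total landed cost: CHF 443394.69

CIF: the seller pays costs through ocean freight and marine insurance to the destination port.
The CIF price already equals the CIF value: 432843.30
Import duty = 432843.30 × 2% = 8656.87
Buyer bears: destination terminal 297.42 + brokerage 297.64 + delivery 1299.46 + duty 8656.87 = 10551.39
Landed cost = invoice 432843.30 + 10551.39 = 443394.69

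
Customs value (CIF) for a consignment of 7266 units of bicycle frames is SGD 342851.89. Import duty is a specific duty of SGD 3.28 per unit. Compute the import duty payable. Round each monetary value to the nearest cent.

Import duty: SGD 23832.48

Import duty = 7266 × 3.28 = 23832.48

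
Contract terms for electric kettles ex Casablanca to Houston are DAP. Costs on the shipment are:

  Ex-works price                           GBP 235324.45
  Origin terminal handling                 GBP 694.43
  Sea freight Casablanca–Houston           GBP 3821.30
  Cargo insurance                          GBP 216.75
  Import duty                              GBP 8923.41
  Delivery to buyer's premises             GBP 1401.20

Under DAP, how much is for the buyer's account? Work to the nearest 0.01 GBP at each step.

Buyer's account: GBP 8923.41

DAP: the seller bears all costs to the named destination except import duty and clearance.
Seller's account: goods 235324.45 + origin terminal 694.43 + freight 3821.30 + insurance 216.75 + delivery 1401.20 = 241458.13
Buyer's account: duty 8923.41 = 8923.41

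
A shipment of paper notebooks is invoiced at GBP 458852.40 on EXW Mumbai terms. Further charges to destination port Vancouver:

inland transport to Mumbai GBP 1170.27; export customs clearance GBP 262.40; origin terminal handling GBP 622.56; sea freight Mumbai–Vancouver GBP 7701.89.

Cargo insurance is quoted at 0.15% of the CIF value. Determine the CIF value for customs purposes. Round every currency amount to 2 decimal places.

CIF value: GBP 469313.49

Let C be the CIF value. C = EXW price + pre-shipment costs + freight + 0.15% × C
C − 0.15% × C = 458852.40 + 1170.27 + 262.40 + 622.56 + 7701.89
0.9985 × C = 468609.52
C = 468609.52 / 0.9985 = 469313.49
Insurance premium = 0.15% × 469313.49 = 703.97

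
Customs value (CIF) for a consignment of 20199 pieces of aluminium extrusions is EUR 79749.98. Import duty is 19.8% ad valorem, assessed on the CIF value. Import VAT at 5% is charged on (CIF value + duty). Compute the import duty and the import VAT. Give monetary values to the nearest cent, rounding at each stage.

Import duty = 79749.98 × 19.8% = 15790.50
VAT base = CIF + duty = 79749.98 + 15790.50 = 95540.48
Import VAT = 95540.48 × 5% = 4777.02

Import duty: EUR 15790.50; import VAT: EUR 4777.02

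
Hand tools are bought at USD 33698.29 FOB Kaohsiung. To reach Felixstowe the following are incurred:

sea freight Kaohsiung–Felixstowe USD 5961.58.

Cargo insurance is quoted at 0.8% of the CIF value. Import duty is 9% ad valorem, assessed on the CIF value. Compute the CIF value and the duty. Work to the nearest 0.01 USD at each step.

CIF value: USD 39979.71; import duty: USD 3598.17

Let C be the CIF value. C = FOB price + freight + 0.8% × C
C − 0.8% × C = 33698.29 + 5961.58
0.992 × C = 39659.87
C = 39659.87 / 0.992 = 39979.71
Insurance premium = 0.8% × 39979.71 = 319.84
Import duty = 39979.71 × 9% = 3598.17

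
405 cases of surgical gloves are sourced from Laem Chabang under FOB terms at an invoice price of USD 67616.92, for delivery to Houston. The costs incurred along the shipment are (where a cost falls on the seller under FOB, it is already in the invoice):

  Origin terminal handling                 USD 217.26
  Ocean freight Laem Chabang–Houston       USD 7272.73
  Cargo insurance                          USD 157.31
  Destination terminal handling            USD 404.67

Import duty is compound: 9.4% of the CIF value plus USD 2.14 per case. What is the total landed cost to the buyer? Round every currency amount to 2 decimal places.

Total landed cost: USD 83372.74

FOB: the seller bears costs until goods are on board at the origin port; the buyer bears freight, insurance and all costs thereafter.
Already in the invoice (seller's account under FOB): origin terminal — exclude.
CIF value = FOB price + freight + insurance = 67616.92 + 7272.73 + 157.31 = 75046.96
Ad valorem component: 75046.96 × 9.4% = 7054.41
Specific component: 405 × 2.14 = 866.70
Import duty = 7054.41 + 866.70 = 7921.11
Buyer bears: freight 7272.73 + insurance 157.31 + destination terminal 404.67 + duty 7921.11 = 15755.82
Landed cost = invoice 67616.92 + 15755.82 = 83372.74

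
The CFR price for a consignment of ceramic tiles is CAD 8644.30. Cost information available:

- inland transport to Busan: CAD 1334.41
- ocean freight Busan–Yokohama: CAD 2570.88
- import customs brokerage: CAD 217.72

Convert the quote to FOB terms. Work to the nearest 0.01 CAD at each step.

FOB price: CAD 6073.42

Not relevant to the conversion: inland to port — on the seller under both CFR and FOB; already in the CFR price and stays in the FOB price. brokerage — on the buyer under both terms; not part of either seller's price.
From CFR to FOB, the seller no longer bears: freight.
FOB price = 8644.30 − 2570.88 = 6073.42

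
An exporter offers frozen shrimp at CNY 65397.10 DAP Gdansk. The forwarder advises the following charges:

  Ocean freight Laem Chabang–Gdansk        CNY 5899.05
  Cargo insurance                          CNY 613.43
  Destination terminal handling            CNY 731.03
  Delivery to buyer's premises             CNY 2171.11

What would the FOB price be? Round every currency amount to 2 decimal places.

From DAP to FOB, the seller no longer bears: freight, insurance, destination terminal, delivery.
FOB price = 65397.10 − 5899.05 − 613.43 − 731.03 − 2171.11 = 55982.48

FOB price: CNY 55982.48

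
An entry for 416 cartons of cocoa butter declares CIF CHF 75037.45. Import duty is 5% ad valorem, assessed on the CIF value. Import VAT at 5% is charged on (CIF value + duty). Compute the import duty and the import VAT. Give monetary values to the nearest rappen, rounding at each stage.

Import duty: CHF 3751.87; import VAT: CHF 3939.47

Import duty = 75037.45 × 5% = 3751.87
VAT base = CIF + duty = 75037.45 + 3751.87 = 78789.32
Import VAT = 78789.32 × 5% = 3939.47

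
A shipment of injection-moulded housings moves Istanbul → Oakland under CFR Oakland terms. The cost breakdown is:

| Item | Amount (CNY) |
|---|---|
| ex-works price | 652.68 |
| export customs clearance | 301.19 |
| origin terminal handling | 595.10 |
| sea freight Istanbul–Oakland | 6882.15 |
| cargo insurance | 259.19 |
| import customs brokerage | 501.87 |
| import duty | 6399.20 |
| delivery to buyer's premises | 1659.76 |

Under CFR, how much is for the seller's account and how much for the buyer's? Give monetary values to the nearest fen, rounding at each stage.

CFR: the seller pays costs through ocean freight to the destination port, but not insurance.
Seller's account: goods 652.68 + export clearance 301.19 + origin terminal 595.10 + freight 6882.15 = 8431.12
Buyer's account: insurance 259.19 + brokerage 501.87 + duty 6399.20 + delivery 1659.76 = 8820.02

Seller: CNY 8431.12; buyer: CNY 8820.02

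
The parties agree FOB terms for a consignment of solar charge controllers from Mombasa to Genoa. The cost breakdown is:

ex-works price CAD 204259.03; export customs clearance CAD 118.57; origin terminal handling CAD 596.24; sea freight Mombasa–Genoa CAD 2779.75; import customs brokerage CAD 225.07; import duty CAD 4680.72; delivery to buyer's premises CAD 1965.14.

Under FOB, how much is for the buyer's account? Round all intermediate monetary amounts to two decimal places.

FOB: the seller bears costs until goods are on board at the origin port; the buyer bears freight, insurance and all costs thereafter.
Seller's account: goods 204259.03 + export clearance 118.57 + origin terminal 596.24 = 204973.84
Buyer's account: freight 2779.75 + brokerage 225.07 + duty 4680.72 + delivery 1965.14 = 9650.68

Buyer's account: CAD 9650.68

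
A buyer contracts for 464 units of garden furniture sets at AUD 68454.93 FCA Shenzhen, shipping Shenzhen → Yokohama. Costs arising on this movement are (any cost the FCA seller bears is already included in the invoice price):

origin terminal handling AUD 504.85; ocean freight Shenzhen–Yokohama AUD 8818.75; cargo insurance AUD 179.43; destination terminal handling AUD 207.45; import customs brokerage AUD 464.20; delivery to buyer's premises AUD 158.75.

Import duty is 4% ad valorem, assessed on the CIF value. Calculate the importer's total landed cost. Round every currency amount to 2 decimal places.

FCA: the seller delivers export-cleared goods to the carrier; the buyer bears costs from that point.
CIF value = FCA price + origin terminal + freight + insurance = 68454.93 + 504.85 + 8818.75 + 179.43 = 77957.96
Import duty = 77957.96 × 4% = 3118.32
Buyer bears: origin terminal 504.85 + freight 8818.75 + insurance 179.43 + destination terminal 207.45 + brokerage 464.20 + delivery 158.75 + duty 3118.32 = 13451.75
Landed cost = invoice 68454.93 + 13451.75 = 81906.68

Total landed cost: AUD 81906.68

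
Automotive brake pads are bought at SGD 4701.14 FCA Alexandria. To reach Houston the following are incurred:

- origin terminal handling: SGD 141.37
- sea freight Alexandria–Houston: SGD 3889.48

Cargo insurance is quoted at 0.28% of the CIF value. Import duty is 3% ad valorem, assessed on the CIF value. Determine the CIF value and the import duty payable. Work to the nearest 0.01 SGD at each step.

Let C be the CIF value. C = FCA price + pre-shipment costs + freight + 0.28% × C
C − 0.28% × C = 4701.14 + 141.37 + 3889.48
0.9972 × C = 8731.99
C = 8731.99 / 0.9972 = 8756.51
Insurance premium = 0.28% × 8756.51 = 24.52
Import duty = 8756.51 × 3% = 262.70

CIF value: SGD 8756.51; import duty: SGD 262.70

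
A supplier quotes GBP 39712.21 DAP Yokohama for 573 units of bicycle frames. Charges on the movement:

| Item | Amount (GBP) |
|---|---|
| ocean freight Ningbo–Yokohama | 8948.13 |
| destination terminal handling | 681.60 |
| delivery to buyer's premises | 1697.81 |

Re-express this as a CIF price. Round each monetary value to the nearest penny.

Not relevant to the conversion: freight — on the seller under both DAP and CIF; already in the DAP price and stays in the CIF price.
From DAP to CIF, the seller no longer bears: destination terminal, delivery.
CIF price = 39712.21 − 681.60 − 1697.81 = 37332.80

CIF price: GBP 37332.80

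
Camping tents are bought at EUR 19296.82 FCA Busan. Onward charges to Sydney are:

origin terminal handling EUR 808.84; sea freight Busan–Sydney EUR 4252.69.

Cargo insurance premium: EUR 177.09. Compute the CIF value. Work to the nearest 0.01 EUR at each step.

CIF value: EUR 24535.44

CIF = FCA price + pre-shipment costs + freight + insurance
CIF = 19296.82 + 808.84 + 4252.69 + 177.09 = 24535.44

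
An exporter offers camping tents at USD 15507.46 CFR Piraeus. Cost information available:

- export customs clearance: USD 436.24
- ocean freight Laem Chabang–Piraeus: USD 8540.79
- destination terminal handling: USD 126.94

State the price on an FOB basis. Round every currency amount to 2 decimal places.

Not relevant to the conversion: export clearance — on the seller under both CFR and FOB; already in the CFR price and stays in the FOB price. destination terminal — on the buyer under both terms; not part of either seller's price.
From CFR to FOB, the seller no longer bears: freight.
FOB price = 15507.46 − 8540.79 = 6966.67

FOB price: USD 6966.67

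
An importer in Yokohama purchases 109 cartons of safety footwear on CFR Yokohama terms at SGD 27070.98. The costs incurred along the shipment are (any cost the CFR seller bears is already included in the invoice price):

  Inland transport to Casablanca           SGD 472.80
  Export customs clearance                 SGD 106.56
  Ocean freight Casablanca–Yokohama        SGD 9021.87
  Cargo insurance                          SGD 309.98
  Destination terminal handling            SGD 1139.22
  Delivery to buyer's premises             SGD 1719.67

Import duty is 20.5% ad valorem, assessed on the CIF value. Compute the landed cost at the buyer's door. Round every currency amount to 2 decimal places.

CFR: the seller pays costs through ocean freight to the destination port, but not insurance.
Already in the invoice (seller's account under CFR): inland to port, export clearance, freight — exclude.
CIF value = CFR price + insurance = 27070.98 + 309.98 = 27380.96
Import duty = 27380.96 × 20.5% = 5613.10
Buyer bears: insurance 309.98 + destination terminal 1139.22 + delivery 1719.67 + duty 5613.10 = 8781.97
Landed cost = invoice 27070.98 + 8781.97 = 35852.95

Total landed cost: SGD 35852.95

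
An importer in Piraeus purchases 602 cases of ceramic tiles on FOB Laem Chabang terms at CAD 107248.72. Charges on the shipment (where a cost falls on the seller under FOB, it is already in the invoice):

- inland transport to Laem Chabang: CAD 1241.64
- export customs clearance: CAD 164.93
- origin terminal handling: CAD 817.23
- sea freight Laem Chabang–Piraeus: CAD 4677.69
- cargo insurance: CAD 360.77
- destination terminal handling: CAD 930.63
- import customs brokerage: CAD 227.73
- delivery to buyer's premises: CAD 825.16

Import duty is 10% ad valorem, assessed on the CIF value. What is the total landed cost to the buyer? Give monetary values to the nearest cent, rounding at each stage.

FOB: the seller bears costs until goods are on board at the origin port; the buyer bears freight, insurance and all costs thereafter.
Already in the invoice (seller's account under FOB): inland to port, export clearance, origin terminal — exclude.
CIF value = FOB price + freight + insurance = 107248.72 + 4677.69 + 360.77 = 112287.18
Import duty = 112287.18 × 10% = 11228.72
Buyer bears: freight 4677.69 + insurance 360.77 + destination terminal 930.63 + brokerage 227.73 + delivery 825.16 + duty 11228.72 = 18250.70
Landed cost = invoice 107248.72 + 18250.70 = 125499.42

Total landed cost: CAD 125499.42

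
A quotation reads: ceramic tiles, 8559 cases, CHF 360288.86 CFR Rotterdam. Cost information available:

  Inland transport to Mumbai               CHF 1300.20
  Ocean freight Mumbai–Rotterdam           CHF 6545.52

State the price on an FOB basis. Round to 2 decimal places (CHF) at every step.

Not relevant to the conversion: inland to port — on the seller under both CFR and FOB; already in the CFR price and stays in the FOB price.
From CFR to FOB, the seller no longer bears: freight.
FOB price = 360288.86 − 6545.52 = 353743.34

FOB price: CHF 353743.34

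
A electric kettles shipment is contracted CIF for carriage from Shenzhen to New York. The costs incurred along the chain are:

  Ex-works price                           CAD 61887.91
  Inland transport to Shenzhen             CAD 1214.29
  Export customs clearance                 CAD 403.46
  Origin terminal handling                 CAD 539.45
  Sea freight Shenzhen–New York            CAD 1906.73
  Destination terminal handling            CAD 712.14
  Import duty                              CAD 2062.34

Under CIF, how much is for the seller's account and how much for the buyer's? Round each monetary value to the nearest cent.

CIF: the seller pays costs through ocean freight and marine insurance to the destination port.
Seller's account: goods 61887.91 + inland to port 1214.29 + export clearance 403.46 + origin terminal 539.45 + freight 1906.73 = 65951.84
Buyer's account: destination terminal 712.14 + duty 2062.34 = 2774.48

Seller: CAD 65951.84; buyer: CAD 2774.48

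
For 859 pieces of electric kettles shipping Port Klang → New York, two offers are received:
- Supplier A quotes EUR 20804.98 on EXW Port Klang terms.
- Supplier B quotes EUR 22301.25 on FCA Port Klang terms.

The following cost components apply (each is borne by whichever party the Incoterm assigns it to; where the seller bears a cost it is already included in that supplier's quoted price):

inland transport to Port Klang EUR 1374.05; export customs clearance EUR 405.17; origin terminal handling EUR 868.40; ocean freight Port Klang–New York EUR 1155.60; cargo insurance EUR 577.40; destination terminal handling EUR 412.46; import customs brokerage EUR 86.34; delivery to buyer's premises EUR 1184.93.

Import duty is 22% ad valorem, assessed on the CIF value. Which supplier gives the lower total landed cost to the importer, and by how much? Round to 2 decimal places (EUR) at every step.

Supplier B is cheaper by EUR 345.20

Supplier A (EXW):
CIF value = EXW price + inland to port + export clearance + origin terminal + freight + insurance = 20804.98 + 1374.05 + 405.17 + 868.40 + 1155.60 + 577.40 = 25185.60
Import duty = 25185.60 × 22% = 5540.83
Buyer bears (A): 1374.05 + 405.17 + 868.40 + 1155.60 + 577.40 + 412.46 + 86.34 + 1184.93 = 6064.35
Landed cost (A) = invoice 20804.98 + 6064.35 + duty 5540.83 = 32410.16
Supplier B (FCA):
CIF value = FCA price + origin terminal + freight + insurance = 22301.25 + 868.40 + 1155.60 + 577.40 = 24902.65
Import duty = 24902.65 × 22% = 5478.58
Buyer bears (B): 868.40 + 1155.60 + 577.40 + 412.46 + 86.34 + 1184.93 = 4285.13
Landed cost (B) = invoice 22301.25 + 4285.13 + duty 5478.58 = 32064.96
Difference = |32410.16 − 32064.96| = 345.20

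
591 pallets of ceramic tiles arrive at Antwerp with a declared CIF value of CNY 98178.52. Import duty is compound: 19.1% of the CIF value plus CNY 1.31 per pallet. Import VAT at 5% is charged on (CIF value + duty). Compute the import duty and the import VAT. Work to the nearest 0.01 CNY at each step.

Import duty: CNY 19526.31; import VAT: CNY 5885.24

Ad valorem component: 98178.52 × 19.1% = 18752.10
Specific component: 591 × 1.31 = 774.21
Import duty = 18752.10 + 774.21 = 19526.31
VAT base = CIF + duty = 98178.52 + 19526.31 = 117704.83
Import VAT = 117704.83 × 5% = 5885.24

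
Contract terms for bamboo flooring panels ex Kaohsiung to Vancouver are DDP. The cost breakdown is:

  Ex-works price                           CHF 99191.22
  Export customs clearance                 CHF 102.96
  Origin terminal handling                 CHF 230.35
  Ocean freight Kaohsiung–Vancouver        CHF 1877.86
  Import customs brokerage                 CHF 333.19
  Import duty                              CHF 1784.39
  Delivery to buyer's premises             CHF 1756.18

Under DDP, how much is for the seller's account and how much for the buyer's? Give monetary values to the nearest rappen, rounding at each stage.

Seller: CHF 105276.15; buyer: CHF 0.00

DDP: the seller bears all costs including import duty.
Seller's account: goods 99191.22 + export clearance 102.96 + origin terminal 230.35 + freight 1877.86 + brokerage 333.19 + duty 1784.39 + delivery 1756.18 = 105276.15
Buyer's account: 0.00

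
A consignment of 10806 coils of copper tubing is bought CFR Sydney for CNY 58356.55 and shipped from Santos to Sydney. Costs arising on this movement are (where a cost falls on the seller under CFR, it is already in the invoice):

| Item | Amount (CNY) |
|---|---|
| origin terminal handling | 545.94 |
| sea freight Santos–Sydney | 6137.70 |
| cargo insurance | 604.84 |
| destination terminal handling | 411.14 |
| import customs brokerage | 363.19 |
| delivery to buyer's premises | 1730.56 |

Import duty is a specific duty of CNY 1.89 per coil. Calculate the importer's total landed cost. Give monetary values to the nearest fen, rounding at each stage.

CFR: the seller pays costs through ocean freight to the destination port, but not insurance.
Already in the invoice (seller's account under CFR): origin terminal, freight — exclude.
CIF value = CFR price + insurance = 58356.55 + 604.84 = 58961.39
Import duty = 10806 × 1.89 = 20423.34
Buyer bears: insurance 604.84 + destination terminal 411.14 + brokerage 363.19 + delivery 1730.56 + duty 20423.34 = 23533.07
Landed cost = invoice 58356.55 + 23533.07 = 81889.62

Total landed cost: CNY 81889.62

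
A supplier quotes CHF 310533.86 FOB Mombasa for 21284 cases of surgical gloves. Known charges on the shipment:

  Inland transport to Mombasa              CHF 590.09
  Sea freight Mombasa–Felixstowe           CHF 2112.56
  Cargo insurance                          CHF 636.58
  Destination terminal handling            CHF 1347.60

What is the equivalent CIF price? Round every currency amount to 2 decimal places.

CIF price: CHF 313283.00

Not relevant to the conversion: inland to port — on the seller under both FOB and CIF; already in the FOB price and stays in the CIF price. destination terminal — on the buyer under both terms; not part of either seller's price.
From FOB to CIF, the seller additionally bears: freight, insurance.
CIF price = 310533.86 + 2112.56 + 636.58 = 313283.00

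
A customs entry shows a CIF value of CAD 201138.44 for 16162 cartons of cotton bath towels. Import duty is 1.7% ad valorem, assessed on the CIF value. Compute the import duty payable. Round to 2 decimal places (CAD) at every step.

Import duty = 201138.44 × 1.7% = 3419.35

Import duty: CAD 3419.35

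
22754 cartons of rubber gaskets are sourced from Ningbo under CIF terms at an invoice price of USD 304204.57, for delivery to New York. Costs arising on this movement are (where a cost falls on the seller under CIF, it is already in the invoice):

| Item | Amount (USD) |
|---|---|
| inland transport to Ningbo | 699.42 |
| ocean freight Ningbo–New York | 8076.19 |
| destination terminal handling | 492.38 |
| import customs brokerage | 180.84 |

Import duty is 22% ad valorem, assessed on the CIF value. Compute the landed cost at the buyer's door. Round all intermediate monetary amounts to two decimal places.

CIF: the seller pays costs through ocean freight and marine insurance to the destination port.
Already in the invoice (seller's account under CIF): inland to port, freight — exclude.
The CIF price already equals the CIF value: 304204.57
Import duty = 304204.57 × 22% = 66925.01
Buyer bears: destination terminal 492.38 + brokerage 180.84 + duty 66925.01 = 67598.23
Landed cost = invoice 304204.57 + 67598.23 = 371802.80

Total landed cost: USD 371802.80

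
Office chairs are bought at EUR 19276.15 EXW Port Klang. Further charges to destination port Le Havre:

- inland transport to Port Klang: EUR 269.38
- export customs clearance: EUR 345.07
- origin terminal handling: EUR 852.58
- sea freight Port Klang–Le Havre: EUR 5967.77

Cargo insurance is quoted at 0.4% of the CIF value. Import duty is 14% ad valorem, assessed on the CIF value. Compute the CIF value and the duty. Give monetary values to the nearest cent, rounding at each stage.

CIF value: EUR 26818.22; import duty: EUR 3754.55

Let C be the CIF value. C = EXW price + pre-shipment costs + freight + 0.4% × C
C − 0.4% × C = 19276.15 + 269.38 + 345.07 + 852.58 + 5967.77
0.996 × C = 26710.95
C = 26710.95 / 0.996 = 26818.22
Insurance premium = 0.4% × 26818.22 = 107.27
Import duty = 26818.22 × 14% = 3754.55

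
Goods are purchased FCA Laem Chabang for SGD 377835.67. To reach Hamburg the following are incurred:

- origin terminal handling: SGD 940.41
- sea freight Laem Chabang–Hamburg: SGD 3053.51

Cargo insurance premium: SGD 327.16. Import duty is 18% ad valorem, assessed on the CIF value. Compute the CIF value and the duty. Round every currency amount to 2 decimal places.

CIF value: SGD 382156.75; import duty: SGD 68788.22

CIF = FCA price + pre-shipment costs + freight + insurance
CIF = 377835.67 + 940.41 + 3053.51 + 327.16 = 382156.75
Import duty = 382156.75 × 18% = 68788.22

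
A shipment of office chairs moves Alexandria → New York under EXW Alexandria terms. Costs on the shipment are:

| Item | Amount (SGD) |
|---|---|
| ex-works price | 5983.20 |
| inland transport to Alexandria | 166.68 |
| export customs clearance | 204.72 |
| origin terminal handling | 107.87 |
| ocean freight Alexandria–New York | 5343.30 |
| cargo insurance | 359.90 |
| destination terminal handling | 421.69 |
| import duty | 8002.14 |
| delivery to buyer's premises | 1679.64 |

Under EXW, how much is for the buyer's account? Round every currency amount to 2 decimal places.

EXW: the seller makes goods available at their premises; the buyer bears all onward costs.
Seller's account: goods 5983.20 = 5983.20
Buyer's account: inland to port 166.68 + export clearance 204.72 + origin terminal 107.87 + freight 5343.30 + insurance 359.90 + destination terminal 421.69 + duty 8002.14 + delivery 1679.64 = 16285.94

Buyer's account: SGD 16285.94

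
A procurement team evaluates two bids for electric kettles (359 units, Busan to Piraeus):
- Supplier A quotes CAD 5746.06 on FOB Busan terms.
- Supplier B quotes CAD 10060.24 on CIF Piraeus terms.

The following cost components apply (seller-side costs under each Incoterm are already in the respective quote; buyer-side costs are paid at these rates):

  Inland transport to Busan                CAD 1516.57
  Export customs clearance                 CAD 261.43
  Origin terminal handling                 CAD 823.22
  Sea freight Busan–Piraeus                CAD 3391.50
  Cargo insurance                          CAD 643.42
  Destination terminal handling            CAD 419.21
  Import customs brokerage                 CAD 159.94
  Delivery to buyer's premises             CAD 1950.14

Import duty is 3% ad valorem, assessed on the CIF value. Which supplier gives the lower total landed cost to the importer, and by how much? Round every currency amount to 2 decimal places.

Supplier A (FOB):
CIF value = FOB price + freight + insurance = 5746.06 + 3391.50 + 643.42 = 9780.98
Import duty = 9780.98 × 3% = 293.43
Buyer bears (A): 3391.50 + 643.42 + 419.21 + 159.94 + 1950.14 = 6564.21
Landed cost (A) = invoice 5746.06 + 6564.21 + duty 293.43 = 12603.70
Supplier B (CIF):
The CIF price already equals the CIF value: 10060.24
Import duty = 10060.24 × 3% = 301.81
Buyer bears (B): 419.21 + 159.94 + 1950.14 = 2529.29
Landed cost (B) = invoice 10060.24 + 2529.29 + duty 301.81 = 12891.34
Difference = |12603.70 − 12891.34| = 287.64

Supplier A is cheaper by CAD 287.64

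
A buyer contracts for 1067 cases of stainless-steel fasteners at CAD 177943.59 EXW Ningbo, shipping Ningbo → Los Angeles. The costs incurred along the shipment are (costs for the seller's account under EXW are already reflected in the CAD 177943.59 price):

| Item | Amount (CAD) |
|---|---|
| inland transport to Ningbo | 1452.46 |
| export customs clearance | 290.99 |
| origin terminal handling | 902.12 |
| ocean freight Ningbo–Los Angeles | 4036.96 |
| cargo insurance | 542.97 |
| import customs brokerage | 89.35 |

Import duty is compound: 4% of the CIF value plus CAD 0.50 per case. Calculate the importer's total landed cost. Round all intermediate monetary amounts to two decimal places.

Total landed cost: CAD 193198.70

EXW: the seller makes goods available at their premises; the buyer bears all onward costs.
CIF value = EXW price + inland to port + export clearance + origin terminal + freight + insurance = 177943.59 + 1452.46 + 290.99 + 902.12 + 4036.96 + 542.97 = 185169.09
Ad valorem component: 185169.09 × 4% = 7406.76
Specific component: 1067 × 0.50 = 533.50
Import duty = 7406.76 + 533.50 = 7940.26
Buyer bears: inland to port 1452.46 + export clearance 290.99 + origin terminal 902.12 + freight 4036.96 + insurance 542.97 + brokerage 89.35 + duty 7940.26 = 15255.11
Landed cost = invoice 177943.59 + 15255.11 = 193198.70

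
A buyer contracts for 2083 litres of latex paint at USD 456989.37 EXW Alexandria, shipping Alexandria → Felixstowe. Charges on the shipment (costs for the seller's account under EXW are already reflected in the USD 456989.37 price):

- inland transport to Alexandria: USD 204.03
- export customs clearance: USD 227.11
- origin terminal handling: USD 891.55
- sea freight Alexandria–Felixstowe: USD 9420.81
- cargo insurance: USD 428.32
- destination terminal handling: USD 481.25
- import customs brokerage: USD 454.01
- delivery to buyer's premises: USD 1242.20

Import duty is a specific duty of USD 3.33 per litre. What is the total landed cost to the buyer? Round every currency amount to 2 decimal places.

Total landed cost: USD 477275.04

EXW: the seller makes goods available at their premises; the buyer bears all onward costs.
CIF value = EXW price + inland to port + export clearance + origin terminal + freight + insurance = 456989.37 + 204.03 + 227.11 + 891.55 + 9420.81 + 428.32 = 468161.19
Import duty = 2083 × 3.33 = 6936.39
Buyer bears: inland to port 204.03 + export clearance 227.11 + origin terminal 891.55 + freight 9420.81 + insurance 428.32 + destination terminal 481.25 + brokerage 454.01 + delivery 1242.20 + duty 6936.39 = 20285.67
Landed cost = invoice 456989.37 + 20285.67 = 477275.04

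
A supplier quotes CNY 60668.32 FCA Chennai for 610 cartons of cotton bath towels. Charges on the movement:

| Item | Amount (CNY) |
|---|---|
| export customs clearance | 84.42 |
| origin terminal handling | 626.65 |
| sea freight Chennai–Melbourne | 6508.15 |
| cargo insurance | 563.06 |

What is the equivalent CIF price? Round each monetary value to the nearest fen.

CIF price: CNY 68366.18

Not relevant to the conversion: export clearance — on the seller under both FCA and CIF; already in the FCA price and stays in the CIF price.
From FCA to CIF, the seller additionally bears: origin terminal, freight, insurance.
CIF price = 60668.32 + 626.65 + 6508.15 + 563.06 = 68366.18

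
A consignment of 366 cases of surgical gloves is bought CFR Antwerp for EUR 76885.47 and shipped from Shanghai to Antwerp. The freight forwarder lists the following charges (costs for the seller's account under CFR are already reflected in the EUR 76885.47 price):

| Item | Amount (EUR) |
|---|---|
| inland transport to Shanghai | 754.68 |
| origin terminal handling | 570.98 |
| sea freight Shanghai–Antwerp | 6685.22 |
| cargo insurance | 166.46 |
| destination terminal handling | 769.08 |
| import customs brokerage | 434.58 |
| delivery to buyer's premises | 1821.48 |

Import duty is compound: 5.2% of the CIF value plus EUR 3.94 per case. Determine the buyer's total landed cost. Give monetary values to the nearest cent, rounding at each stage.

Total landed cost: EUR 85525.81

CFR: the seller pays costs through ocean freight to the destination port, but not insurance.
Already in the invoice (seller's account under CFR): inland to port, origin terminal, freight — exclude.
CIF value = CFR price + insurance = 76885.47 + 166.46 = 77051.93
Ad valorem component: 77051.93 × 5.2% = 4006.70
Specific component: 366 × 3.94 = 1442.04
Import duty = 4006.70 + 1442.04 = 5448.74
Buyer bears: insurance 166.46 + destination terminal 769.08 + brokerage 434.58 + delivery 1821.48 + duty 5448.74 = 8640.34
Landed cost = invoice 76885.47 + 8640.34 = 85525.81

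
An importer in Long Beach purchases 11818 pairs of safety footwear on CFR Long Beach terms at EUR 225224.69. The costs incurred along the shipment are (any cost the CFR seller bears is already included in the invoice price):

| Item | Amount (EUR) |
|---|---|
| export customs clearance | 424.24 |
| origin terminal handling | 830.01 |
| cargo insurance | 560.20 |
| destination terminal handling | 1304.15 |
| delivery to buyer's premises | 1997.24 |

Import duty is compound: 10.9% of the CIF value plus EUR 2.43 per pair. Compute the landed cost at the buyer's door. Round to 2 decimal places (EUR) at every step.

CFR: the seller pays costs through ocean freight to the destination port, but not insurance.
Already in the invoice (seller's account under CFR): export clearance, origin terminal — exclude.
CIF value = CFR price + insurance = 225224.69 + 560.20 = 225784.89
Ad valorem component: 225784.89 × 10.9% = 24610.55
Specific component: 11818 × 2.43 = 28717.74
Import duty = 24610.55 + 28717.74 = 53328.29
Buyer bears: insurance 560.20 + destination terminal 1304.15 + delivery 1997.24 + duty 53328.29 = 57189.88
Landed cost = invoice 225224.69 + 57189.88 = 282414.57

Total landed cost: EUR 282414.57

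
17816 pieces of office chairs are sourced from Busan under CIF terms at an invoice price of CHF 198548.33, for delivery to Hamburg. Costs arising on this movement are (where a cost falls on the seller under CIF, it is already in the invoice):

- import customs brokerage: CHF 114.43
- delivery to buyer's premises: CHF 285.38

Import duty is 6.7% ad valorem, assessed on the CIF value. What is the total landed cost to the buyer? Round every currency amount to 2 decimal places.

CIF: the seller pays costs through ocean freight and marine insurance to the destination port.
The CIF price already equals the CIF value: 198548.33
Import duty = 198548.33 × 6.7% = 13302.74
Buyer bears: brokerage 114.43 + delivery 285.38 + duty 13302.74 = 13702.55
Landed cost = invoice 198548.33 + 13702.55 = 212250.88

Total landed cost: CHF 212250.88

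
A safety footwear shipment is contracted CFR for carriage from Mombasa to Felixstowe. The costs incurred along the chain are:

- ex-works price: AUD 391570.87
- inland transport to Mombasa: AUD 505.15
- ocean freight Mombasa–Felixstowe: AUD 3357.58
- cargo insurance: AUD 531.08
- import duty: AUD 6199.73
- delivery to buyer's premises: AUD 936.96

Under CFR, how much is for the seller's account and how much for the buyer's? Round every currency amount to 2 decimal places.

CFR: the seller pays costs through ocean freight to the destination port, but not insurance.
Seller's account: goods 391570.87 + inland to port 505.15 + freight 3357.58 = 395433.60
Buyer's account: insurance 531.08 + duty 6199.73 + delivery 936.96 = 7667.77

Seller: AUD 395433.60; buyer: AUD 7667.77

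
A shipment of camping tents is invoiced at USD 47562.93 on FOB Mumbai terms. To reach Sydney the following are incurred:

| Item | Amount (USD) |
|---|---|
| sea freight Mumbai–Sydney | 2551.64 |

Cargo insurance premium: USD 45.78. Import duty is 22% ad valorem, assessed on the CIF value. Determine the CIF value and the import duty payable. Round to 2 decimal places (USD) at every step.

CIF value: USD 50160.35; import duty: USD 11035.28

CIF = FOB price + freight + insurance
CIF = 47562.93 + 2551.64 + 45.78 = 50160.35
Import duty = 50160.35 × 22% = 11035.28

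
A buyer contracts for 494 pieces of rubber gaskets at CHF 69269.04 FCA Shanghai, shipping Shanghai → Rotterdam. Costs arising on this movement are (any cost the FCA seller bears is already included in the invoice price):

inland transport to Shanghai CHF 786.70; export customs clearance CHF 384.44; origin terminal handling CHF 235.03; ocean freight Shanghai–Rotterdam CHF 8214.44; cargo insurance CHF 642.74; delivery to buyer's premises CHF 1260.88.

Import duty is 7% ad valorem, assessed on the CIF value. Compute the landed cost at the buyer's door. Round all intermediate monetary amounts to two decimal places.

FCA: the seller delivers export-cleared goods to the carrier; the buyer bears costs from that point.
Already in the invoice (seller's account under FCA): inland to port, export clearance — exclude.
CIF value = FCA price + origin terminal + freight + insurance = 69269.04 + 235.03 + 8214.44 + 642.74 = 78361.25
Import duty = 78361.25 × 7% = 5485.29
Buyer bears: origin terminal 235.03 + freight 8214.44 + insurance 642.74 + delivery 1260.88 + duty 5485.29 = 15838.38
Landed cost = invoice 69269.04 + 15838.38 = 85107.42

Total landed cost: CHF 85107.42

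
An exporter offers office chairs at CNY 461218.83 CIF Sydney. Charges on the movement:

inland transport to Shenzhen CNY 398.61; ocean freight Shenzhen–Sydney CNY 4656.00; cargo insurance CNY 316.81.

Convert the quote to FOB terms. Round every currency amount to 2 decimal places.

Not relevant to the conversion: inland to port — on the seller under both CIF and FOB; already in the CIF price and stays in the FOB price.
From CIF to FOB, the seller no longer bears: freight, insurance.
FOB price = 461218.83 − 4656.00 − 316.81 = 456246.02

FOB price: CNY 456246.02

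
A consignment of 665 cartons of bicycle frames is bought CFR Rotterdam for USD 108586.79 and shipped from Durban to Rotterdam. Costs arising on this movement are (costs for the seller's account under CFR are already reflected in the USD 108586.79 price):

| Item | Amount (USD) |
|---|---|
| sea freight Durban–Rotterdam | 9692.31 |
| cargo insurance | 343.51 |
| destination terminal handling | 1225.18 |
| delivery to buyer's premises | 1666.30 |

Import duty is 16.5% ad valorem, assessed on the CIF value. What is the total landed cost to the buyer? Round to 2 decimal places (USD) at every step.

CFR: the seller pays costs through ocean freight to the destination port, but not insurance.
Already in the invoice (seller's account under CFR): freight — exclude.
CIF value = CFR price + insurance = 108586.79 + 343.51 = 108930.30
Import duty = 108930.30 × 16.5% = 17973.50
Buyer bears: insurance 343.51 + destination terminal 1225.18 + delivery 1666.30 + duty 17973.50 = 21208.49
Landed cost = invoice 108586.79 + 21208.49 = 129795.28

Total landed cost: USD 129795.28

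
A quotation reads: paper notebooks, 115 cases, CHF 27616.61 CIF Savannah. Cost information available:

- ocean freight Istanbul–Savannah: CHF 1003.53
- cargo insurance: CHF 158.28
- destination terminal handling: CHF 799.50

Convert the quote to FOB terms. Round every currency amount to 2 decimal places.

FOB price: CHF 26454.80

Not relevant to the conversion: destination terminal — on the buyer under both terms; not part of either seller's price.
From CIF to FOB, the seller no longer bears: freight, insurance.
FOB price = 27616.61 − 1003.53 − 158.28 = 26454.80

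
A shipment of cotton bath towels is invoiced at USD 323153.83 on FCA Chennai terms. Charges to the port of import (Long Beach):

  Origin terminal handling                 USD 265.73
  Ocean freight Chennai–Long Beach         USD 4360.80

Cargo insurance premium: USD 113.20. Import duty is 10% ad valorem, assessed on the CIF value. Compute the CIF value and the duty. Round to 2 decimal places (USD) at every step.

CIF value: USD 327893.56; import duty: USD 32789.36

CIF = FCA price + pre-shipment costs + freight + insurance
CIF = 323153.83 + 265.73 + 4360.80 + 113.20 = 327893.56
Import duty = 327893.56 × 10% = 32789.36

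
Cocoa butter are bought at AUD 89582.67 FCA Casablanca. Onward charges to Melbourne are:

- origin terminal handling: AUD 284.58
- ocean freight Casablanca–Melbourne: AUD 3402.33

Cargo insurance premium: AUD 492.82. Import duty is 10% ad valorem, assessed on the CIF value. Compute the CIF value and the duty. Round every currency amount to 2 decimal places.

CIF = FCA price + pre-shipment costs + freight + insurance
CIF = 89582.67 + 284.58 + 3402.33 + 492.82 = 93762.40
Import duty = 93762.40 × 10% = 9376.24

CIF value: AUD 93762.40; import duty: AUD 9376.24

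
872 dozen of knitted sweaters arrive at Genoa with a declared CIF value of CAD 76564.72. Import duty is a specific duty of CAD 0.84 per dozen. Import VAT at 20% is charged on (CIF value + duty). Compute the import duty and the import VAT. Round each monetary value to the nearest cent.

Import duty: CAD 732.48; import VAT: CAD 15459.44

Import duty = 872 × 0.84 = 732.48
VAT base = CIF + duty = 76564.72 + 732.48 = 77297.20
Import VAT = 77297.20 × 20% = 15459.44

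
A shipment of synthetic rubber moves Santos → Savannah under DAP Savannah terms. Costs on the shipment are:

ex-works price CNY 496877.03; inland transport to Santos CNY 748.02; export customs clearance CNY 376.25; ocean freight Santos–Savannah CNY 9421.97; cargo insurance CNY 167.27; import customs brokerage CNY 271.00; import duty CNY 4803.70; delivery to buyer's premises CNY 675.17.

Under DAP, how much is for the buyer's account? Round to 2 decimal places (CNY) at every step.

Buyer's account: CNY 5074.70

DAP: the seller bears all costs to the named destination except import duty and clearance.
Seller's account: goods 496877.03 + inland to port 748.02 + export clearance 376.25 + freight 9421.97 + insurance 167.27 + delivery 675.17 = 508265.71
Buyer's account: brokerage 271.00 + duty 4803.70 = 5074.70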